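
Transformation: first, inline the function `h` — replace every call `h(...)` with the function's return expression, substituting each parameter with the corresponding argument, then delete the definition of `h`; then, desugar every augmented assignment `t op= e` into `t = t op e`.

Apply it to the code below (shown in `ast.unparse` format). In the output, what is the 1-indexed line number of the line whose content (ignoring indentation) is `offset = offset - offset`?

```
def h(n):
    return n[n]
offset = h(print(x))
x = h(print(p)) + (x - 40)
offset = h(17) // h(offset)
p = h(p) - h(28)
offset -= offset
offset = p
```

5

Transformed code:
offset = print(x)[print(x)]
x = print(p)[print(p)] + (x - 40)
offset = 17[17] // offset[offset]
p = p[p] - 28[28]
offset = offset - offset
offset = p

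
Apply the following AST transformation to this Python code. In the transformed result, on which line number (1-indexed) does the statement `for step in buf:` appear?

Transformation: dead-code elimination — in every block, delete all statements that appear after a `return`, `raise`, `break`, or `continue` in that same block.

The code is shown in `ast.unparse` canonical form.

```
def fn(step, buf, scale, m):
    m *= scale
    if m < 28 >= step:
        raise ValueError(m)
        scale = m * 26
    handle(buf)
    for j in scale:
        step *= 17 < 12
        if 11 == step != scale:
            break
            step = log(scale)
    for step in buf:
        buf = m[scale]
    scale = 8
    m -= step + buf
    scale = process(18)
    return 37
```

10

Transformed code:
def fn(step, buf, scale, m):
    m *= scale
    if m < 28 >= step:
        raise ValueError(m)
    handle(buf)
    for j in scale:
        step *= 17 < 12
        if 11 == step != scale:
            break
    for step in buf:
        buf = m[scale]
    scale = 8
    m -= step + buf
    scale = process(18)
    return 37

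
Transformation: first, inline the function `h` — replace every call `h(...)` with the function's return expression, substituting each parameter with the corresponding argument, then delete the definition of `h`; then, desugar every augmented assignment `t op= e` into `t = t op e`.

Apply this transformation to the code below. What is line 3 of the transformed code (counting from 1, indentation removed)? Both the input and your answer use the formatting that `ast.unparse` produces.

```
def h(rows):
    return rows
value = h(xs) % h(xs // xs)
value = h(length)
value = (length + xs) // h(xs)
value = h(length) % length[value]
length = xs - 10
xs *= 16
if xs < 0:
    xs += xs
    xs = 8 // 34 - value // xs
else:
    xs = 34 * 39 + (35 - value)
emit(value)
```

Transformed code:
value = xs % (xs // xs)
value = length
value = (length + xs) // xs
value = length % length[value]
length = xs - 10
xs = xs * 16
if xs < 0:
    xs = xs + xs
    xs = 8 // 34 - value // xs
else:
    xs = 34 * 39 + (35 - value)
emit(value)

value = (length + xs) // xs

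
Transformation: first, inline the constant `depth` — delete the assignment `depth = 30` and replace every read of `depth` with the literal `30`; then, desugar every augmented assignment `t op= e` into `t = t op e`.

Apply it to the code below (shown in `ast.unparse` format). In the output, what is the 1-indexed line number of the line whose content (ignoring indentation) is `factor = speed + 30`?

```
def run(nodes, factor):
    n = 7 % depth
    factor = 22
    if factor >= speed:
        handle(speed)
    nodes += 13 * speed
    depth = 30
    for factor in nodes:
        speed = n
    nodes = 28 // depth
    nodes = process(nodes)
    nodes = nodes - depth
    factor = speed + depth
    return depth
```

12

Transformed code:
def run(nodes, factor):
    n = 7 % 30
    factor = 22
    if factor >= speed:
        handle(speed)
    nodes = nodes + 13 * speed
    for factor in nodes:
        speed = n
    nodes = 28 // 30
    nodes = process(nodes)
    nodes = nodes - 30
    factor = speed + 30
    return 30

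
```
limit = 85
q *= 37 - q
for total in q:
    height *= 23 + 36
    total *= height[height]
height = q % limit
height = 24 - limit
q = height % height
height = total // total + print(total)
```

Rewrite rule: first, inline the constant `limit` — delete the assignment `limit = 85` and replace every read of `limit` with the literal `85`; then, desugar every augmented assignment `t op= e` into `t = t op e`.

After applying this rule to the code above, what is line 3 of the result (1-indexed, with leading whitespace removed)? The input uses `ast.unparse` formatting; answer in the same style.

height = height * (23 + 36)

Transformed code:
q = q * (37 - q)
for total in q:
    height = height * (23 + 36)
    total = total * height[height]
height = q % 85
height = 24 - 85
q = height % height
height = total // total + print(total)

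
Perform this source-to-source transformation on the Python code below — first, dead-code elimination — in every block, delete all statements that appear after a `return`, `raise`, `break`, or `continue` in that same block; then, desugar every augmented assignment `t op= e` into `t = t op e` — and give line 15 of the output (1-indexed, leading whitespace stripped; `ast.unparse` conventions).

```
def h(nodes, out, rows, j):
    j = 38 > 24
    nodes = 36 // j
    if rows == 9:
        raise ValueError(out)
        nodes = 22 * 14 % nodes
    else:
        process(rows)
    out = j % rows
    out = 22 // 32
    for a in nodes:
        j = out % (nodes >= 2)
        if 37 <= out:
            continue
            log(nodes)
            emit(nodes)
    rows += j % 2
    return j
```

return j

Transformed code:
def h(nodes, out, rows, j):
    j = 38 > 24
    nodes = 36 // j
    if rows == 9:
        raise ValueError(out)
    else:
        process(rows)
    out = j % rows
    out = 22 // 32
    for a in nodes:
        j = out % (nodes >= 2)
        if 37 <= out:
            continue
    rows = rows + j % 2
    return j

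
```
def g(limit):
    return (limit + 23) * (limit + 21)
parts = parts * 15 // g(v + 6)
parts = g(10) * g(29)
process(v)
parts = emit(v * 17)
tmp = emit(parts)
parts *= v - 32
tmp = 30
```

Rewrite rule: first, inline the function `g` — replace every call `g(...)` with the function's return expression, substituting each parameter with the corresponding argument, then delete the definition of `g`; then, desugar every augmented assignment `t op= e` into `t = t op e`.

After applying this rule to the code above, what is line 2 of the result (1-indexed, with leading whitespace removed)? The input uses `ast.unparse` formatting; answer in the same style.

Transformed code:
parts = parts * 15 // ((v + 6 + 23) * (v + 6 + 21))
parts = (10 + 23) * (10 + 21) * ((29 + 23) * (29 + 21))
process(v)
parts = emit(v * 17)
tmp = emit(parts)
parts = parts * (v - 32)
tmp = 30

parts = (10 + 23) * (10 + 21) * ((29 + 23) * (29 + 21))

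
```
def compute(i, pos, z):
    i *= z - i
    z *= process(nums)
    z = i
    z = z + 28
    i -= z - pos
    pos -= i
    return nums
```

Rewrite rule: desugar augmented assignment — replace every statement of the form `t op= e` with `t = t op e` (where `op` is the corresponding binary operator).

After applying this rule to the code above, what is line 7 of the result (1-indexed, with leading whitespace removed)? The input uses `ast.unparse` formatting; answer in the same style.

pos = pos - i

Transformed code:
def compute(i, pos, z):
    i = i * (z - i)
    z = z * process(nums)
    z = i
    z = z + 28
    i = i - (z - pos)
    pos = pos - i
    return nums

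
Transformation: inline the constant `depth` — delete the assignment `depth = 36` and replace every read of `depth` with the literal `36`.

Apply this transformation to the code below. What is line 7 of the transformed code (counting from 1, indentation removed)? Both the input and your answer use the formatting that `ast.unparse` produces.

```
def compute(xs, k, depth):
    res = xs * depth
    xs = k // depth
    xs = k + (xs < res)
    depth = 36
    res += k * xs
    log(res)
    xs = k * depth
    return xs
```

Transformed code:
def compute(xs, k, depth):
    res = xs * 36
    xs = k // 36
    xs = k + (xs < res)
    res += k * xs
    log(res)
    xs = k * 36
    return xs

xs = k * 36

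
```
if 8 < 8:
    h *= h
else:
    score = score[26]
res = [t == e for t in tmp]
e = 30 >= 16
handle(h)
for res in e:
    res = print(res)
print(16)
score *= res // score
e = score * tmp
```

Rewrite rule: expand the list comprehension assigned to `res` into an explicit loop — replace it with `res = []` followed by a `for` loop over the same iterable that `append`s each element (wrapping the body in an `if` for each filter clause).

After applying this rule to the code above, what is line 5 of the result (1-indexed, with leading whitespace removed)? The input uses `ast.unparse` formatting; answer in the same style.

res = []

Transformed code:
if 8 < 8:
    h *= h
else:
    score = score[26]
res = []
for t in tmp:
    res.append(t == e)
e = 30 >= 16
handle(h)
for res in e:
    res = print(res)
print(16)
score *= res // score
e = score * tmp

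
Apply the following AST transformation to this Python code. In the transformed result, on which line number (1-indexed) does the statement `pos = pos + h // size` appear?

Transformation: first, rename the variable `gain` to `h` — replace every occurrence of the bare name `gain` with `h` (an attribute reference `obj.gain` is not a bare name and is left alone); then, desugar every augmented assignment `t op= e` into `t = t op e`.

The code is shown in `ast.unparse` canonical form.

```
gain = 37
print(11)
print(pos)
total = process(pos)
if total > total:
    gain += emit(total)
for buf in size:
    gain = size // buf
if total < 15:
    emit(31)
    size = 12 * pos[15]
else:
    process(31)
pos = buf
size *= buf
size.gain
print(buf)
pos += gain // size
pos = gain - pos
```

18

Transformed code:
h = 37
print(11)
print(pos)
total = process(pos)
if total > total:
    h = h + emit(total)
for buf in size:
    h = size // buf
if total < 15:
    emit(31)
    size = 12 * pos[15]
else:
    process(31)
pos = buf
size = size * buf
size.gain
print(buf)
pos = pos + h // size
pos = h - pos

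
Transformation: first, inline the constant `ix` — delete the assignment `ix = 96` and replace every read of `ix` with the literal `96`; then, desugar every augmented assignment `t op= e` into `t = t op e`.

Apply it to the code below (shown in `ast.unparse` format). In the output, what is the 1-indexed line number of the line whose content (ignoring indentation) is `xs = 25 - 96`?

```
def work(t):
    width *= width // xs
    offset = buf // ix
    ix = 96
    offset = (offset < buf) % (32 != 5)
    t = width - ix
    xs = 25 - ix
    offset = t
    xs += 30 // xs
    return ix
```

6

Transformed code:
def work(t):
    width = width * (width // xs)
    offset = buf // 96
    offset = (offset < buf) % (32 != 5)
    t = width - 96
    xs = 25 - 96
    offset = t
    xs = xs + 30 // xs
    return 96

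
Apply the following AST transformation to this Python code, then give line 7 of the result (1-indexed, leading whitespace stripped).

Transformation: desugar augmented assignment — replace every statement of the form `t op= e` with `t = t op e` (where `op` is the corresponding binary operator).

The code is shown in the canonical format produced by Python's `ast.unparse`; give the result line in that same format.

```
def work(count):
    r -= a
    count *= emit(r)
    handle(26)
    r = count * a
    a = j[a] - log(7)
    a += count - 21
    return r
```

Transformed code:
def work(count):
    r = r - a
    count = count * emit(r)
    handle(26)
    r = count * a
    a = j[a] - log(7)
    a = a + (count - 21)
    return r

a = a + (count - 21)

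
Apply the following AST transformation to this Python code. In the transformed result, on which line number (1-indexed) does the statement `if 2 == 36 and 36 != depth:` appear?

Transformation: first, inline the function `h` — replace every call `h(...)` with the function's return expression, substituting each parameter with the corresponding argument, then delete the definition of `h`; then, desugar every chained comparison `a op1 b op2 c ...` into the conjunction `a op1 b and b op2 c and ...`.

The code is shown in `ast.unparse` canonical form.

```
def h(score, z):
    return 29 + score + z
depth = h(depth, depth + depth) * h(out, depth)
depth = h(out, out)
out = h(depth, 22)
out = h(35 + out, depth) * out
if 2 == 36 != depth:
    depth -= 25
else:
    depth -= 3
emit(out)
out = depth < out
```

Transformed code:
depth = (29 + depth + (depth + depth)) * (29 + out + depth)
depth = 29 + out + out
out = 29 + depth + 22
out = (29 + (35 + out) + depth) * out
if 2 == 36 and 36 != depth:
    depth -= 25
else:
    depth -= 3
emit(out)
out = depth < out

5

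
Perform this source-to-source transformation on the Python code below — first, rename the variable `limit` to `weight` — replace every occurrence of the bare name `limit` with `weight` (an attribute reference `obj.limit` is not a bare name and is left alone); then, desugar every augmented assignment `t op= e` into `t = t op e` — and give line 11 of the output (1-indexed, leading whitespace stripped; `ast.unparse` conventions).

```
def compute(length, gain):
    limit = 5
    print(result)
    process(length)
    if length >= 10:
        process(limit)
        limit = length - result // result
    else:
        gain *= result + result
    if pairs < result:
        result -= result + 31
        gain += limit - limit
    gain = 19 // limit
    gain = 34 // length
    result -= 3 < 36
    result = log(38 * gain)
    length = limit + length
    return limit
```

result = result - (result + 31)

Transformed code:
def compute(length, gain):
    weight = 5
    print(result)
    process(length)
    if length >= 10:
        process(weight)
        weight = length - result // result
    else:
        gain = gain * (result + result)
    if pairs < result:
        result = result - (result + 31)
        gain = gain + (weight - weight)
    gain = 19 // weight
    gain = 34 // length
    result = result - (3 < 36)
    result = log(38 * gain)
    length = weight + length
    return weight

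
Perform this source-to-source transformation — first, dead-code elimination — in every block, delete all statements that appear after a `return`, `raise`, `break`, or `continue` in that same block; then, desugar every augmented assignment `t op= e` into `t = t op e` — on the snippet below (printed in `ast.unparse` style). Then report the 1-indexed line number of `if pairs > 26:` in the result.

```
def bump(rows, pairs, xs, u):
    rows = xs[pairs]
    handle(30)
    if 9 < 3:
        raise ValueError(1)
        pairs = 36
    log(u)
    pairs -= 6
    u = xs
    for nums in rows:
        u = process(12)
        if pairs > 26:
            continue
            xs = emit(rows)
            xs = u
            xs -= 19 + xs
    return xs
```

11

Transformed code:
def bump(rows, pairs, xs, u):
    rows = xs[pairs]
    handle(30)
    if 9 < 3:
        raise ValueError(1)
    log(u)
    pairs = pairs - 6
    u = xs
    for nums in rows:
        u = process(12)
        if pairs > 26:
            continue
    return xs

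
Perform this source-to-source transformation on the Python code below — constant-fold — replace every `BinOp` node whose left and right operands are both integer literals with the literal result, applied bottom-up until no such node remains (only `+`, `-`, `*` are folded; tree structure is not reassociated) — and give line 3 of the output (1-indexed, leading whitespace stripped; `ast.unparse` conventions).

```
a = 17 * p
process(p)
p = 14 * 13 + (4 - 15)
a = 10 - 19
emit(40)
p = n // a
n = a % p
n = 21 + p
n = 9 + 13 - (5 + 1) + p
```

Transformed code:
a = 17 * p
process(p)
p = 171
a = -9
emit(40)
p = n // a
n = a % p
n = 21 + p
n = 16 + p

p = 171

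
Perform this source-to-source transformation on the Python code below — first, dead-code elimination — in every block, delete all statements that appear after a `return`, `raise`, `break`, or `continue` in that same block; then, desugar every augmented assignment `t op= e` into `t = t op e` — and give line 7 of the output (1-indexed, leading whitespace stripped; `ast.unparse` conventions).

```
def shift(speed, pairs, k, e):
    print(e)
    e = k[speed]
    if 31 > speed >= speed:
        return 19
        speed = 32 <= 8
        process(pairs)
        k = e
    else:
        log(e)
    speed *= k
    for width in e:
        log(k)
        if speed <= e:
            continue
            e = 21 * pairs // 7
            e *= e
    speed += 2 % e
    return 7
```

log(e)

Transformed code:
def shift(speed, pairs, k, e):
    print(e)
    e = k[speed]
    if 31 > speed >= speed:
        return 19
    else:
        log(e)
    speed = speed * k
    for width in e:
        log(k)
        if speed <= e:
            continue
    speed = speed + 2 % e
    return 7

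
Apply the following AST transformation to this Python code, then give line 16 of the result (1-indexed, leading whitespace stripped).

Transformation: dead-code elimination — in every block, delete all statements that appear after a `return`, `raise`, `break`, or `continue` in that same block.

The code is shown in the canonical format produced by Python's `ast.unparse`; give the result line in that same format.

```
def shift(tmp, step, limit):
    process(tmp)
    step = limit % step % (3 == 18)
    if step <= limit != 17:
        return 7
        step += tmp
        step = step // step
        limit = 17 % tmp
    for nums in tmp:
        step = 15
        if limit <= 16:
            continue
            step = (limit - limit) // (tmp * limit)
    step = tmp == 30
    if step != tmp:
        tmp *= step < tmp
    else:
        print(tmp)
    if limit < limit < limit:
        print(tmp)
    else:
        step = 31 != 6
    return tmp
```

Transformed code:
def shift(tmp, step, limit):
    process(tmp)
    step = limit % step % (3 == 18)
    if step <= limit != 17:
        return 7
    for nums in tmp:
        step = 15
        if limit <= 16:
            continue
    step = tmp == 30
    if step != tmp:
        tmp *= step < tmp
    else:
        print(tmp)
    if limit < limit < limit:
        print(tmp)
    else:
        step = 31 != 6
    return tmp

print(tmp)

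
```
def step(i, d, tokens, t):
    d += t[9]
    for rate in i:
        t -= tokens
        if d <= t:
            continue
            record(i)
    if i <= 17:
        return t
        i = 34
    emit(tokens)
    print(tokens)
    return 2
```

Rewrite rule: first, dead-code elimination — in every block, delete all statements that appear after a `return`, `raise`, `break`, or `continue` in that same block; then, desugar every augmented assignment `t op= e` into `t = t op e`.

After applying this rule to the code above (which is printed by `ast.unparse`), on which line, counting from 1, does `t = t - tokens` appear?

Transformed code:
def step(i, d, tokens, t):
    d = d + t[9]
    for rate in i:
        t = t - tokens
        if d <= t:
            continue
    if i <= 17:
        return t
    emit(tokens)
    print(tokens)
    return 2

4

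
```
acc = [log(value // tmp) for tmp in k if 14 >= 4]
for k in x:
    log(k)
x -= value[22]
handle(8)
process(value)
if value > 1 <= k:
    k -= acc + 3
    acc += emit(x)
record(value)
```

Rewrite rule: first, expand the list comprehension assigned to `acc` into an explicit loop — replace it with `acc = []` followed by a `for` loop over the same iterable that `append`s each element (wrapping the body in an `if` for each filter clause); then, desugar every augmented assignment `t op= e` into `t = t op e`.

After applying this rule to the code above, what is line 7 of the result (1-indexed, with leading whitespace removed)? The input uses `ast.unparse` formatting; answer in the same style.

Transformed code:
acc = []
for tmp in k:
    if 14 >= 4:
        acc.append(log(value // tmp))
for k in x:
    log(k)
x = x - value[22]
handle(8)
process(value)
if value > 1 <= k:
    k = k - (acc + 3)
    acc = acc + emit(x)
record(value)

x = x - value[22]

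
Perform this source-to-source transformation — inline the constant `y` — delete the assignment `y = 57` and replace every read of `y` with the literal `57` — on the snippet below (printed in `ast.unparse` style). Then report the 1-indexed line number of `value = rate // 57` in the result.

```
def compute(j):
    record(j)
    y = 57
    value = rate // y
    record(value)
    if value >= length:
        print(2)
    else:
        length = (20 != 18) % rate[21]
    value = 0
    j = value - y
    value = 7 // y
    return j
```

3

Transformed code:
def compute(j):
    record(j)
    value = rate // 57
    record(value)
    if value >= length:
        print(2)
    else:
        length = (20 != 18) % rate[21]
    value = 0
    j = value - 57
    value = 7 // 57
    return j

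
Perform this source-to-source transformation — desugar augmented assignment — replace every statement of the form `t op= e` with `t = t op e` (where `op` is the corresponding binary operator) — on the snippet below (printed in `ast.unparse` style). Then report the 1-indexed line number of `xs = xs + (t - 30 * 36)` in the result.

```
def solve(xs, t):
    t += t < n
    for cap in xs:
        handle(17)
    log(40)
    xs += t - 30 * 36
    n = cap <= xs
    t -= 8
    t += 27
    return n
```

Transformed code:
def solve(xs, t):
    t = t + (t < n)
    for cap in xs:
        handle(17)
    log(40)
    xs = xs + (t - 30 * 36)
    n = cap <= xs
    t = t - 8
    t = t + 27
    return n

6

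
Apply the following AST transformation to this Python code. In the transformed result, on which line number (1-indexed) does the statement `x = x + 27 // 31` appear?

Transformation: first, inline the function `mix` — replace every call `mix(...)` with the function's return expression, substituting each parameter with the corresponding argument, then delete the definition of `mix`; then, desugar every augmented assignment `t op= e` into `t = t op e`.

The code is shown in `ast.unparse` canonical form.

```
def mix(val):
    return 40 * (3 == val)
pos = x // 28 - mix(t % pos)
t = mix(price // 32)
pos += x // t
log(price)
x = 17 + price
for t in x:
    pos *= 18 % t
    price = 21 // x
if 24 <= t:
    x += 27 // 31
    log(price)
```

10

Transformed code:
pos = x // 28 - 40 * (3 == t % pos)
t = 40 * (3 == price // 32)
pos = pos + x // t
log(price)
x = 17 + price
for t in x:
    pos = pos * (18 % t)
    price = 21 // x
if 24 <= t:
    x = x + 27 // 31
    log(price)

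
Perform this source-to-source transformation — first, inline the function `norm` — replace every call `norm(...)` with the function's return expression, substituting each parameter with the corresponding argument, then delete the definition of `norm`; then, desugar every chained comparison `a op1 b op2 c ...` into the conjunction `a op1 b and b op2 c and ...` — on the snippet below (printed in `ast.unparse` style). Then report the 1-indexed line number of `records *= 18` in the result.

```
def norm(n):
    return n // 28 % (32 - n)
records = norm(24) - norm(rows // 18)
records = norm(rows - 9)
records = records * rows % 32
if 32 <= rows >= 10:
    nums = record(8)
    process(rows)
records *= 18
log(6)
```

7

Transformed code:
records = 24 // 28 % (32 - 24) - rows // 18 // 28 % (32 - rows // 18)
records = (rows - 9) // 28 % (32 - (rows - 9))
records = records * rows % 32
if 32 <= rows and rows >= 10:
    nums = record(8)
    process(rows)
records *= 18
log(6)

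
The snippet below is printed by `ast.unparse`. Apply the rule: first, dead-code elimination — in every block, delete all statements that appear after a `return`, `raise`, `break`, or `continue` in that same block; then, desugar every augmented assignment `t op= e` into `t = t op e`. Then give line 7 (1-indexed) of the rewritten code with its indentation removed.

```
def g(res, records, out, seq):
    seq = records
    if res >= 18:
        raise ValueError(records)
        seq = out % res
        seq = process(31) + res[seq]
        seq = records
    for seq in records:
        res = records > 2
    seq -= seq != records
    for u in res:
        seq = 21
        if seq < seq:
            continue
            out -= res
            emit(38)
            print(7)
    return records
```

Transformed code:
def g(res, records, out, seq):
    seq = records
    if res >= 18:
        raise ValueError(records)
    for seq in records:
        res = records > 2
    seq = seq - (seq != records)
    for u in res:
        seq = 21
        if seq < seq:
            continue
    return records

seq = seq - (seq != records)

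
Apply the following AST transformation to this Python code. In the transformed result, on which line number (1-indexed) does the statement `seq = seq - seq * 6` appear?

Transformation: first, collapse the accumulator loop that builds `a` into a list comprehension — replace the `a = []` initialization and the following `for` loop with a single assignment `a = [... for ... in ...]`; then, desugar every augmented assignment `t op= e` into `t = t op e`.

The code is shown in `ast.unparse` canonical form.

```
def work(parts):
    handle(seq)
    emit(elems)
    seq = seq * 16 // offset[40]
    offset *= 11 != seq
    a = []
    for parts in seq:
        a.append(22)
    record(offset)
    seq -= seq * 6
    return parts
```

Transformed code:
def work(parts):
    handle(seq)
    emit(elems)
    seq = seq * 16 // offset[40]
    offset = offset * (11 != seq)
    a = [22 for parts in seq]
    record(offset)
    seq = seq - seq * 6
    return parts

8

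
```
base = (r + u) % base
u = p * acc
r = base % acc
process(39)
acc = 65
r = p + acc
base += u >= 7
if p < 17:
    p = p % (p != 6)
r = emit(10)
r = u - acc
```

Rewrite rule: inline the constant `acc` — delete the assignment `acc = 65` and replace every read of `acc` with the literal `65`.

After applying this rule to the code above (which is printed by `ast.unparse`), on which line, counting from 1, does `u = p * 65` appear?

2

Transformed code:
base = (r + u) % base
u = p * 65
r = base % 65
process(39)
r = p + 65
base += u >= 7
if p < 17:
    p = p % (p != 6)
r = emit(10)
r = u - 65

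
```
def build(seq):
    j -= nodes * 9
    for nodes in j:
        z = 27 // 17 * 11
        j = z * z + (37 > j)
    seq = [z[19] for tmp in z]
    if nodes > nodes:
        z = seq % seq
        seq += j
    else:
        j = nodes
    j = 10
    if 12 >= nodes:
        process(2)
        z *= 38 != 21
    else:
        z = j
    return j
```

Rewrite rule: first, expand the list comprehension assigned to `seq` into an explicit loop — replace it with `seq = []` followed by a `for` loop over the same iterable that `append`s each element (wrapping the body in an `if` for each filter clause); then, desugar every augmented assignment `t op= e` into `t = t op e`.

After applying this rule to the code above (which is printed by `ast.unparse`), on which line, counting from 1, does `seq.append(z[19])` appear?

8

Transformed code:
def build(seq):
    j = j - nodes * 9
    for nodes in j:
        z = 27 // 17 * 11
        j = z * z + (37 > j)
    seq = []
    for tmp in z:
        seq.append(z[19])
    if nodes > nodes:
        z = seq % seq
        seq = seq + j
    else:
        j = nodes
    j = 10
    if 12 >= nodes:
        process(2)
        z = z * (38 != 21)
    else:
        z = j
    return j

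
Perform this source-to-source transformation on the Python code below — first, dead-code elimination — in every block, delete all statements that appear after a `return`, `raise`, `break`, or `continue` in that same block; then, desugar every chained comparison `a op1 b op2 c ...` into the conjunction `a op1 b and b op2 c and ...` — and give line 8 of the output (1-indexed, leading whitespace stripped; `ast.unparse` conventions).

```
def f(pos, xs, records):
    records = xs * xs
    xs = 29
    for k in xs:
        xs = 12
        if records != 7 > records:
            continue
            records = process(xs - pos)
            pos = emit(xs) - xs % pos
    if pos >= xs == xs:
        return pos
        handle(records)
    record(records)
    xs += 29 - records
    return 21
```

if pos >= xs and xs == xs:

Transformed code:
def f(pos, xs, records):
    records = xs * xs
    xs = 29
    for k in xs:
        xs = 12
        if records != 7 and 7 > records:
            continue
    if pos >= xs and xs == xs:
        return pos
    record(records)
    xs += 29 - records
    return 21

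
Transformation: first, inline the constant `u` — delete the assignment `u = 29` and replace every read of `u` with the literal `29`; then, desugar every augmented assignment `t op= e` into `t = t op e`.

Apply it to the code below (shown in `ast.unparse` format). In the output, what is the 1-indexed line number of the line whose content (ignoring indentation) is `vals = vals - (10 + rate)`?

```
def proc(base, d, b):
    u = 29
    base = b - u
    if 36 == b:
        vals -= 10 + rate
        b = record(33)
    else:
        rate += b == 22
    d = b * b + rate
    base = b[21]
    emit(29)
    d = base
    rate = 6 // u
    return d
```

4

Transformed code:
def proc(base, d, b):
    base = b - 29
    if 36 == b:
        vals = vals - (10 + rate)
        b = record(33)
    else:
        rate = rate + (b == 22)
    d = b * b + rate
    base = b[21]
    emit(29)
    d = base
    rate = 6 // 29
    return d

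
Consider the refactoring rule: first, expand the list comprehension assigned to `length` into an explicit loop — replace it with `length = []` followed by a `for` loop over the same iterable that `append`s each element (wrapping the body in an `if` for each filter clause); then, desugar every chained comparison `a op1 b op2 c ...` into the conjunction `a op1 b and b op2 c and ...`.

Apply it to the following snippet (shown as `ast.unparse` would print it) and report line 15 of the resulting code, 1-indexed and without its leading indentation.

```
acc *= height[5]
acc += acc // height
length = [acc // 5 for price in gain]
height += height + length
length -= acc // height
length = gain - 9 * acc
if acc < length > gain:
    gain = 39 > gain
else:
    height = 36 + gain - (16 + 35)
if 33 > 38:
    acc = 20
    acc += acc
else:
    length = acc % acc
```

Transformed code:
acc *= height[5]
acc += acc // height
length = []
for price in gain:
    length.append(acc // 5)
height += height + length
length -= acc // height
length = gain - 9 * acc
if acc < length and length > gain:
    gain = 39 > gain
else:
    height = 36 + gain - (16 + 35)
if 33 > 38:
    acc = 20
    acc += acc
else:
    length = acc % acc

acc += acc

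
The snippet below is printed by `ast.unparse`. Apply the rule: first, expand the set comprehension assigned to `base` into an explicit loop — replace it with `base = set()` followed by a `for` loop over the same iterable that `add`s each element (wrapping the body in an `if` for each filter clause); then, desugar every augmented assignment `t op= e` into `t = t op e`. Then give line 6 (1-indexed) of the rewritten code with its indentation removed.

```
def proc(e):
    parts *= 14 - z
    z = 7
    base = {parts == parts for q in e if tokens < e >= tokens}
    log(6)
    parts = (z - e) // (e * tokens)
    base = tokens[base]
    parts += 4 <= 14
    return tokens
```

if tokens < e >= tokens:

Transformed code:
def proc(e):
    parts = parts * (14 - z)
    z = 7
    base = set()
    for q in e:
        if tokens < e >= tokens:
            base.add(parts == parts)
    log(6)
    parts = (z - e) // (e * tokens)
    base = tokens[base]
    parts = parts + (4 <= 14)
    return tokens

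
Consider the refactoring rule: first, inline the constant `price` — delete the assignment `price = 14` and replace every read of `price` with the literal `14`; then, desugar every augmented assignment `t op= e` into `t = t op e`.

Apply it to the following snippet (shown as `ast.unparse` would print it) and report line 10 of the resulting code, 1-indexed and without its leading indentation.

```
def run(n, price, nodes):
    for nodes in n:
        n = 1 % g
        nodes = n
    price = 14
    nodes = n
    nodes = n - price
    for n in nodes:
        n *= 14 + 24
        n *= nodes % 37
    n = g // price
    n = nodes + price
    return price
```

Transformed code:
def run(n, price, nodes):
    for nodes in n:
        n = 1 % g
        nodes = n
    nodes = n
    nodes = n - 14
    for n in nodes:
        n = n * (14 + 24)
        n = n * (nodes % 37)
    n = g // 14
    n = nodes + 14
    return 14

n = g // 14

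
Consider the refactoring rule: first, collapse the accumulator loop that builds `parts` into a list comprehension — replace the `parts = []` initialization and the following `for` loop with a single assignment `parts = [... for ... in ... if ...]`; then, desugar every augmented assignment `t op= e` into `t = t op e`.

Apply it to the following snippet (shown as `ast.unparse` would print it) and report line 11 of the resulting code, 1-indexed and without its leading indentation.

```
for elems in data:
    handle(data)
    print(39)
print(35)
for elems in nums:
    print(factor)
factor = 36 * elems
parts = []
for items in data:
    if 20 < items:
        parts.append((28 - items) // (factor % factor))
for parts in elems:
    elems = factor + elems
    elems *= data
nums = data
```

Transformed code:
for elems in data:
    handle(data)
    print(39)
print(35)
for elems in nums:
    print(factor)
factor = 36 * elems
parts = [(28 - items) // (factor % factor) for items in data if 20 < items]
for parts in elems:
    elems = factor + elems
    elems = elems * data
nums = data

elems = elems * data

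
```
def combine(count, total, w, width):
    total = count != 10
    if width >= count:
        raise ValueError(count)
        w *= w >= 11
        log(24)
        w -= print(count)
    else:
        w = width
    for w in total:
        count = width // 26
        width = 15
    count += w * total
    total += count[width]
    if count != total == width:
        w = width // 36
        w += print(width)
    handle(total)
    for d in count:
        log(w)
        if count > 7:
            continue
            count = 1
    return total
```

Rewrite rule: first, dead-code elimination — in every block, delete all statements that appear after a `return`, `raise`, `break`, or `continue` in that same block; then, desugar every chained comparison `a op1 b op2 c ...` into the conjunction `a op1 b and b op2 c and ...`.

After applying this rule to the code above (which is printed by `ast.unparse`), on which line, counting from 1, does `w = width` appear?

6

Transformed code:
def combine(count, total, w, width):
    total = count != 10
    if width >= count:
        raise ValueError(count)
    else:
        w = width
    for w in total:
        count = width // 26
        width = 15
    count += w * total
    total += count[width]
    if count != total and total == width:
        w = width // 36
        w += print(width)
    handle(total)
    for d in count:
        log(w)
        if count > 7:
            continue
    return total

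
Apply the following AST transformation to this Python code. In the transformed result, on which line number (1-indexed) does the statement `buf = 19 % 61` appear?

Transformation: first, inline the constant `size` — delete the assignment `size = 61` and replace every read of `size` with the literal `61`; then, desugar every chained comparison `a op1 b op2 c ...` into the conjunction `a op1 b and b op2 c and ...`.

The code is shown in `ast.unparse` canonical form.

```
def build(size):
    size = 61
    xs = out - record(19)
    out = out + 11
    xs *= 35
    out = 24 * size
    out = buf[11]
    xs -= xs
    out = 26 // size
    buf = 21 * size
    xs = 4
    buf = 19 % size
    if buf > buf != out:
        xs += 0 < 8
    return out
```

11

Transformed code:
def build(size):
    xs = out - record(19)
    out = out + 11
    xs *= 35
    out = 24 * 61
    out = buf[11]
    xs -= xs
    out = 26 // 61
    buf = 21 * 61
    xs = 4
    buf = 19 % 61
    if buf > buf and buf != out:
        xs += 0 < 8
    return out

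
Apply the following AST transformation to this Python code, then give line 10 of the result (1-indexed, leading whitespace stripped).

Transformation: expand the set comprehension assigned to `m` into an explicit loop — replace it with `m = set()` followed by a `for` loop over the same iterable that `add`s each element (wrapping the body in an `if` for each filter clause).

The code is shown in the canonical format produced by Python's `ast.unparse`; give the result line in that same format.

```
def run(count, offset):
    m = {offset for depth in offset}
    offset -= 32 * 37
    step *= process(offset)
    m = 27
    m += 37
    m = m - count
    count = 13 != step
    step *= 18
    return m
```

Transformed code:
def run(count, offset):
    m = set()
    for depth in offset:
        m.add(offset)
    offset -= 32 * 37
    step *= process(offset)
    m = 27
    m += 37
    m = m - count
    count = 13 != step
    step *= 18
    return m

count = 13 != step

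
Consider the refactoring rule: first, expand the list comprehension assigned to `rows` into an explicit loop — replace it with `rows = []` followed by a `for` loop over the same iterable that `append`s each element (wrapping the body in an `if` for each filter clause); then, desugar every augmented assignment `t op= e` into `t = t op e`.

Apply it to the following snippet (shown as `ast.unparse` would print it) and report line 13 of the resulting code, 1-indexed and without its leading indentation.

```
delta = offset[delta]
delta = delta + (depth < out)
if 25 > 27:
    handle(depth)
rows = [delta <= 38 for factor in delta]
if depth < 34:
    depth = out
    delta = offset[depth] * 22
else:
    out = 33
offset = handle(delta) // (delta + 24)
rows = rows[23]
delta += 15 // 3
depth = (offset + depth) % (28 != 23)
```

Transformed code:
delta = offset[delta]
delta = delta + (depth < out)
if 25 > 27:
    handle(depth)
rows = []
for factor in delta:
    rows.append(delta <= 38)
if depth < 34:
    depth = out
    delta = offset[depth] * 22
else:
    out = 33
offset = handle(delta) // (delta + 24)
rows = rows[23]
delta = delta + 15 // 3
depth = (offset + depth) % (28 != 23)

offset = handle(delta) // (delta + 24)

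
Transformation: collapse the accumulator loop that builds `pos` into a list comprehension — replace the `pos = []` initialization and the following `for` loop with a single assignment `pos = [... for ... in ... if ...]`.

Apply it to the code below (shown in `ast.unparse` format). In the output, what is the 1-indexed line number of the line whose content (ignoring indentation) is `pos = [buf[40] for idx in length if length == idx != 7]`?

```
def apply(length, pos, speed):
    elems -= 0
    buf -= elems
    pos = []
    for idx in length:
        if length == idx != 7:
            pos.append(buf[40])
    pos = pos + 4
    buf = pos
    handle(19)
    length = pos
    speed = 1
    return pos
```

Transformed code:
def apply(length, pos, speed):
    elems -= 0
    buf -= elems
    pos = [buf[40] for idx in length if length == idx != 7]
    pos = pos + 4
    buf = pos
    handle(19)
    length = pos
    speed = 1
    return pos

4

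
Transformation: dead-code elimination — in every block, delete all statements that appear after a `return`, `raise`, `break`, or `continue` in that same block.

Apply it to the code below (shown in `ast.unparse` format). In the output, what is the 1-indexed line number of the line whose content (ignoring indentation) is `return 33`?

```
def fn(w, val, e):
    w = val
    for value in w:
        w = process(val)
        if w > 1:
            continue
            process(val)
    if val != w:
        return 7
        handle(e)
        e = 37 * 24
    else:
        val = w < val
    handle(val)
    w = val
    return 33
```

13

Transformed code:
def fn(w, val, e):
    w = val
    for value in w:
        w = process(val)
        if w > 1:
            continue
    if val != w:
        return 7
    else:
        val = w < val
    handle(val)
    w = val
    return 33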